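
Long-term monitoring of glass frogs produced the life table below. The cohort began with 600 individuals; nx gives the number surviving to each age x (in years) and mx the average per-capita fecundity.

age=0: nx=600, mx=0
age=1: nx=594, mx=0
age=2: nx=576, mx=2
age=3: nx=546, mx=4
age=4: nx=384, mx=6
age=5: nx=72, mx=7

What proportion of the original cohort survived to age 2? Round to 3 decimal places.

0.960

l_2 = n_2/n_0 = 576/600 = 0.96 → 0.960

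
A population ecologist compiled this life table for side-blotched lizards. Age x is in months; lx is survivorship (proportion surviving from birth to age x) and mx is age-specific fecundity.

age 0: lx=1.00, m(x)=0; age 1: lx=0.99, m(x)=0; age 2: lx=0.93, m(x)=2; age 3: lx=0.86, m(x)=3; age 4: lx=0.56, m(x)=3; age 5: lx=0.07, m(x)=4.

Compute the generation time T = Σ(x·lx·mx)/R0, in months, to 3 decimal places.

3.059

lx·mx: 0, 0, 1.86, 2.58, 1.68, 0.28 → R0 = 6.4
x·lx·mx: 0, 0, 3.72, 7.74, 6.72, 1.4 → Σ = 19.58
T = 19.58 / 6.4 = 3.059375 → 3.059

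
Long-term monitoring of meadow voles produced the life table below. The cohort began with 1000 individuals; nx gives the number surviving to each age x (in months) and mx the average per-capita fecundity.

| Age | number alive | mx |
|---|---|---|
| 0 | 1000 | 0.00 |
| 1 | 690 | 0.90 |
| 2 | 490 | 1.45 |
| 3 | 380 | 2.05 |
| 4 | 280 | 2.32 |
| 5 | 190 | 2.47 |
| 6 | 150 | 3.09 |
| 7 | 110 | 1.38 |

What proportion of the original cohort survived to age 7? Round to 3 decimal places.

l_7 = n_7/n_0 = 110/1000 = 0.11 → 0.110

0.110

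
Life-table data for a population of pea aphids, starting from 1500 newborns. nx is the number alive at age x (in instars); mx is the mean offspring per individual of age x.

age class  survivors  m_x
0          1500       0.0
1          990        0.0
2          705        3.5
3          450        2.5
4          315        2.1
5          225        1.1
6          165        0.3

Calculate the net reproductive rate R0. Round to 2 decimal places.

lx = nx/n0 = nx/1500: 1, 0.66, 0.47, 0.3, 0.21, 0.15, 0.11
lx·mx by age: 0, 0, 1.645, 0.75, 0.441, 0.165, 0.033
R0 = Σ lx·mx = 3.034 → 3.03

3.03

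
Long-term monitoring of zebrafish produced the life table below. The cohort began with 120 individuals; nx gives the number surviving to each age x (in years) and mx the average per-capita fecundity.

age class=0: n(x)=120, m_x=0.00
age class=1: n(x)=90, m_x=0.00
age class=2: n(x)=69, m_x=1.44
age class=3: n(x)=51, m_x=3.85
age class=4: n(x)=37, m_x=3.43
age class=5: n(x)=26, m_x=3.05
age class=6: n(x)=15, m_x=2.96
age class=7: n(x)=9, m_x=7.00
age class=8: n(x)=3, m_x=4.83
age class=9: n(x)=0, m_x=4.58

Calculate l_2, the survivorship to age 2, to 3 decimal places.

l_2 = n_2/n_0 = 69/120 = 0.575 → 0.575

0.575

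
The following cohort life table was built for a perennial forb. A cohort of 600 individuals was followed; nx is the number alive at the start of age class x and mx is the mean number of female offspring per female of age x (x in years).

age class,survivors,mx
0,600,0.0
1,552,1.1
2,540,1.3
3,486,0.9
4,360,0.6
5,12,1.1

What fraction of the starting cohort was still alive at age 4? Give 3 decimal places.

l_4 = n_4/n_0 = 360/600 = 0.6 → 0.600

0.600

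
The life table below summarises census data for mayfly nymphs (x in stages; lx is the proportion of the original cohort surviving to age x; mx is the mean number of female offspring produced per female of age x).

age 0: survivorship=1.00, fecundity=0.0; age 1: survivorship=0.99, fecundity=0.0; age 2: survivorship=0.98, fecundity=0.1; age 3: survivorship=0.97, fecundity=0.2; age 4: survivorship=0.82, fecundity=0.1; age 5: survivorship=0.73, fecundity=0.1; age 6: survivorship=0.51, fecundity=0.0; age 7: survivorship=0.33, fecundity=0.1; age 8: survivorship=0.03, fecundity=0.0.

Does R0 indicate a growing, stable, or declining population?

R0 = Σ lx·mx = 0 + 0 + 0.098 + 0.194 + 0.082 + 0.073 + 0 + 0.033 + 0 = 0.48
R0 < 1, so the population is declining.

declining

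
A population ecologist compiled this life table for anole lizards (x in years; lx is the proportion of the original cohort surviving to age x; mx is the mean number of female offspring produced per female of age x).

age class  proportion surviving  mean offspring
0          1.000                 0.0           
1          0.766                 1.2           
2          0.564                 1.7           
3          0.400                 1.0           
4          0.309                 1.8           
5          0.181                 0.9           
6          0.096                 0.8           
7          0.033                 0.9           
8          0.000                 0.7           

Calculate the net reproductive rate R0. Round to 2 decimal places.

3.10

lx·mx by age: 0, 0.9192, 0.9588, 0.4, 0.5562, 0.1629, 0.0768, 0.0297, 0
R0 = Σ lx·mx = 3.1036 → 3.10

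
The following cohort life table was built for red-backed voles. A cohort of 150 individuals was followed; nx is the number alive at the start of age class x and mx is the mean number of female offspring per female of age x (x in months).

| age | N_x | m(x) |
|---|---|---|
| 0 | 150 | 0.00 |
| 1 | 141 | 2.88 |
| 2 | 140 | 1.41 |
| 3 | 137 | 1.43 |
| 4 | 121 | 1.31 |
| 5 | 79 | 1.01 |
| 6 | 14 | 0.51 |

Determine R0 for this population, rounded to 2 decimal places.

6.97

lx = nx/n0 = nx/150: 1, 0.94, 0.93333…, 0.91333…, 0.80667…, 0.52667…, 0.09333…
lx·mx by age: 0, 2.7072, 1.316…, 1.306067…, 1.056733…, 0.531933…, 0.0476…
R0 = Σ lx·mx = 6.965533… → 6.97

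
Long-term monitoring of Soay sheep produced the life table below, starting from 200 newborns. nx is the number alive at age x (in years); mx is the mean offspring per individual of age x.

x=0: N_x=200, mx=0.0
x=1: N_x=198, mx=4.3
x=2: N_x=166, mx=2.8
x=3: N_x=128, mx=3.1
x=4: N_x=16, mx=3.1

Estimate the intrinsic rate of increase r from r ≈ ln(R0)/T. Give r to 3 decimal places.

1.210

lx = nx/n0 = nx/200: 1, 0.99, 0.83, 0.64, 0.08
R0 = Σ lx·mx = 0 + 4.257 + 2.324 + 1.984 + 0.248 = 8.813
Σ x·lx·mx = 15.849; T = 15.849/8.813 = 1.79837…
r ≈ ln(R0)/T = ln(8.813)/1.79837… = 1.21011… → 1.210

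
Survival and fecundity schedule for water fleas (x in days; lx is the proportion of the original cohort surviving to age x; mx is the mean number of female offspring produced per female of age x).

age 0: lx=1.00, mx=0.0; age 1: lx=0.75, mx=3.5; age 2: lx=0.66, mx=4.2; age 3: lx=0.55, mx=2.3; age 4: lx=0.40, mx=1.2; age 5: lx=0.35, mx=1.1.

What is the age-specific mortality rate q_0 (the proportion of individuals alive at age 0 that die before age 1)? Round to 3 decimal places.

0.250

q_0 = (l_0 − l_1) / l_0 = (1 − 0.75) / 1
     = 0.25 / 1 = 0.25 → 0.250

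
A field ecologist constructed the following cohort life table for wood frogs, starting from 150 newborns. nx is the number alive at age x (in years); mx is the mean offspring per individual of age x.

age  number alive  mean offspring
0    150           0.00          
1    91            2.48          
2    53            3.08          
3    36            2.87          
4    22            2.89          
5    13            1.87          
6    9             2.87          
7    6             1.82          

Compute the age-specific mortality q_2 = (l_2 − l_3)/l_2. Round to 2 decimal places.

0.32

lx = nx/n0 = nx/150: 1, 0.60667…, 0.35333…, 0.24, 0.14667…, 0.08667…, 0.06, 0.04
q_2 = (l_2 − l_3) / l_2 = (0.353333… − 0.24) / 0.353333…
     = 0.113333… / 0.353333… = 0.320755… → 0.32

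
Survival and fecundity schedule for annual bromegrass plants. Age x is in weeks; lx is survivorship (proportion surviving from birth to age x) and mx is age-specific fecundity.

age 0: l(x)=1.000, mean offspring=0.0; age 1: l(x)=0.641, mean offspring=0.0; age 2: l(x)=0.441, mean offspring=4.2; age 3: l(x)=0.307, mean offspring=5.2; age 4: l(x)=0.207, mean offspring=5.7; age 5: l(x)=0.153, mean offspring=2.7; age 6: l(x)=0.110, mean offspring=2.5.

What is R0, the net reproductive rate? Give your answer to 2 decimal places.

5.32

lx·mx by age: 0, 0, 1.8522, 1.5964, 1.1799, 0.4131, 0.275
R0 = Σ lx·mx = 5.3166 → 5.32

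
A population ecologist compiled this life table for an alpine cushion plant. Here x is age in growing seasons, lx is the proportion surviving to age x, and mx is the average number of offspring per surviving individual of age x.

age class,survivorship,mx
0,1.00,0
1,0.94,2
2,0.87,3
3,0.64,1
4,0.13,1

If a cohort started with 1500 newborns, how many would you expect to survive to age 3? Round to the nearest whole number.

Expected survivors = N0 · l_3 = 1500 × 0.64 = 960 → 960

960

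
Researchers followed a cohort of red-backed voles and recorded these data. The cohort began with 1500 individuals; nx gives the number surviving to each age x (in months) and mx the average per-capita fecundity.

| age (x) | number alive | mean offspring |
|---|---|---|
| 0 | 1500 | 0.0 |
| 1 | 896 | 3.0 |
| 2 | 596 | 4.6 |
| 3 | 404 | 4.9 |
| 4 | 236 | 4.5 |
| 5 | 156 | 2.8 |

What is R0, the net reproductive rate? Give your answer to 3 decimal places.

lx = nx/n0 = nx/1500: 1, 0.59733…, 0.39733…, 0.26933…, 0.15733…, 0.104
lx·mx by age: 0, 1.792…, 1.827733…, 1.319733…, 0.708…, 0.2912
R0 = Σ lx·mx = 5.938667… → 5.939

5.939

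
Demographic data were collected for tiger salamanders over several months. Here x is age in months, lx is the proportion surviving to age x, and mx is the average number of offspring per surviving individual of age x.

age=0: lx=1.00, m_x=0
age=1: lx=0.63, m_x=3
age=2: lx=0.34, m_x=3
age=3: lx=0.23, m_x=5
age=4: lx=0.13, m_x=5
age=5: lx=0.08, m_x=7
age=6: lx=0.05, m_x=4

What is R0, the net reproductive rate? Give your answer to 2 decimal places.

lx·mx by age: 0, 1.89, 1.02, 1.15, 0.65, 0.56, 0.2
R0 = Σ lx·mx = 5.47 → 5.47

5.47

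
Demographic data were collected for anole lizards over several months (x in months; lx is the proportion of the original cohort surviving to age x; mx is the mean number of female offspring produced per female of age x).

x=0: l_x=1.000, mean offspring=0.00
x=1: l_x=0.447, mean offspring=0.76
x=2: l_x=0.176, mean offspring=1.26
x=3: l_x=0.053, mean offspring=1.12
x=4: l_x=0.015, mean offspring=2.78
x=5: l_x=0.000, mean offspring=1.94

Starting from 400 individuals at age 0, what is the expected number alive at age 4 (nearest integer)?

Expected survivors = N0 · l_4 = 400 × 0.015 = 6 → 6

6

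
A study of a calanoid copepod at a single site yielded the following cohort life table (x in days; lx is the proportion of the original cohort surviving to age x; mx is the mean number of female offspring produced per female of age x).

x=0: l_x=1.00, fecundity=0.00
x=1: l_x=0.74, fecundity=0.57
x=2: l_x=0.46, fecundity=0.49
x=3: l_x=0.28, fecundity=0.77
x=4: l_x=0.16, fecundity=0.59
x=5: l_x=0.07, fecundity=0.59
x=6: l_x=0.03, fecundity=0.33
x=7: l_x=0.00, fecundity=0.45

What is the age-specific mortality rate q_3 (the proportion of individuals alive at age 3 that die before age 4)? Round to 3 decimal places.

q_3 = (l_3 − l_4) / l_3 = (0.28 − 0.16) / 0.28
     = 0.12 / 0.28 = 0.428571… → 0.429

0.429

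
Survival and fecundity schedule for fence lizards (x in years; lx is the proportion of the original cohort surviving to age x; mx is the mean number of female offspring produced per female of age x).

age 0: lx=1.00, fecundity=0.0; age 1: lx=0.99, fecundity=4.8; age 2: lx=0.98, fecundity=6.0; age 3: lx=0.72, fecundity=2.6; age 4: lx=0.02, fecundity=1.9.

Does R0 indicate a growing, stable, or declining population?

growing

R0 = Σ lx·mx = 0 + 4.752 + 5.88 + 1.872 + 0.038 = 12.542
R0 > 1, so the population is growing.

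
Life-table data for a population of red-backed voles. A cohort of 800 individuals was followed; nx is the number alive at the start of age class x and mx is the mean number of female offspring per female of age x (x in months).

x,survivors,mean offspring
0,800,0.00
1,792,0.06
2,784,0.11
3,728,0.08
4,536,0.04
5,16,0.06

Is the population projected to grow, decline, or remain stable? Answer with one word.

lx = nx/n0 = nx/800: 1, 0.99, 0.98, 0.91, 0.67, 0.02
R0 = Σ lx·mx = 0 + 0.0594 + 0.1078 + 0.0728 + 0.0268 + 0.0012 = 0.268
R0 < 1, so the population is declining.

declining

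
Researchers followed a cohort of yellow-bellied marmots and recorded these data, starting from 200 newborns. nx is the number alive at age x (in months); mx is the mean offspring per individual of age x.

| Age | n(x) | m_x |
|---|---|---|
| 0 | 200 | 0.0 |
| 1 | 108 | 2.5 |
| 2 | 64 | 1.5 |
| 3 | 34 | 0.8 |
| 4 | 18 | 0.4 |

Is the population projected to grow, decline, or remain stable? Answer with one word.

growing

lx = nx/n0 = nx/200: 1, 0.54, 0.32, 0.17, 0.09
R0 = Σ lx·mx = 0 + 1.35 + 0.48 + 0.136 + 0.036 = 2.002
R0 > 1, so the population is growing.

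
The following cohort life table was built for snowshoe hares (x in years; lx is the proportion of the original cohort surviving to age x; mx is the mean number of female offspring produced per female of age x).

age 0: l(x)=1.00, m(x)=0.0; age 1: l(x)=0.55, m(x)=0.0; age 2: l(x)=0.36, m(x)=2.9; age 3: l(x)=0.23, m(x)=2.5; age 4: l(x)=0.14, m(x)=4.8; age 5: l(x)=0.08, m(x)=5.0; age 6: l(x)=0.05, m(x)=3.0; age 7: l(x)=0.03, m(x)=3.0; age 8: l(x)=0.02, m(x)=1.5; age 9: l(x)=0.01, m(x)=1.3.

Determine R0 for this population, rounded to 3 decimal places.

2.974

lx·mx by age: 0, 0, 1.044, 0.575, 0.672, 0.4, 0.15, 0.09, 0.03, 0.013
R0 = Σ lx·mx = 2.974 → 2.974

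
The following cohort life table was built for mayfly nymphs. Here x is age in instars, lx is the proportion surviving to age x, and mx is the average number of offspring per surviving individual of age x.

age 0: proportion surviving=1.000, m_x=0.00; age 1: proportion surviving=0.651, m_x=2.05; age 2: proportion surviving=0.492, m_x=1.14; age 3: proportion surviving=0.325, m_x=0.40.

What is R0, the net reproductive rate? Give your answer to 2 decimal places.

2.03

lx·mx by age: 0, 1.33455, 0.56088, 0.13
R0 = Σ lx·mx = 2.02543 → 2.03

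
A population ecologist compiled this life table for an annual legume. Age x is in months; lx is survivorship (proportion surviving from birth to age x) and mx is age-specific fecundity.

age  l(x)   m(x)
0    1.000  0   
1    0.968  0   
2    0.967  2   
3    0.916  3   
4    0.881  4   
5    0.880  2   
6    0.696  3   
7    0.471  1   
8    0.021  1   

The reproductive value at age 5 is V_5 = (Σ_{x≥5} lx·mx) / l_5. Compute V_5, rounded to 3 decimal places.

4.932

lx·mx for x ≥ 5: 1.76, 2.088, 0.471, 0.021 → sum = 4.34
V_5 = 4.34 / l_5 = 4.34 / 0.88 = 4.931818… → 4.932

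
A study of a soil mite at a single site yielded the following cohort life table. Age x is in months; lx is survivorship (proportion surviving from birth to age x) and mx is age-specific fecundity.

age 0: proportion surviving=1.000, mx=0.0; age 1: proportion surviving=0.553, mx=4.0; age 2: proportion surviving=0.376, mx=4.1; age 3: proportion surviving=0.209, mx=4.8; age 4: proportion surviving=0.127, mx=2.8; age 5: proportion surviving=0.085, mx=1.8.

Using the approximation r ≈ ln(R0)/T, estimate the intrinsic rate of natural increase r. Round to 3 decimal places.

R0 = Σ lx·mx = 0 + 2.212 + 1.5416 + 1.0032 + 0.3556 + 0.153 = 5.2654
Σ x·lx·mx = 10.4922; T = 10.4922/5.2654 = 1.99267…
r ≈ ln(R0)/T = ln(5.2654)/1.99267… = 0.83363… → 0.834

0.834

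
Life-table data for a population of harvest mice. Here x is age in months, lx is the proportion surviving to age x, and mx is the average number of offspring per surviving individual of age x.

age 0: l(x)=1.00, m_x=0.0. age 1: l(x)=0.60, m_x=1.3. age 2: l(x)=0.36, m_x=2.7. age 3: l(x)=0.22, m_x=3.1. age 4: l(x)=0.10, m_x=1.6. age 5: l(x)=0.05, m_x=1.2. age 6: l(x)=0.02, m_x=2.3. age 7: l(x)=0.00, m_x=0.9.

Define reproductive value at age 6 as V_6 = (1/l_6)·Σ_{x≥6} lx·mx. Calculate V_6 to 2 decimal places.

lx·mx for x ≥ 6: 0.046, 0 → sum = 0.046
V_6 = 0.046 / l_6 = 0.046 / 0.02 = 2.3 → 2.30

2.30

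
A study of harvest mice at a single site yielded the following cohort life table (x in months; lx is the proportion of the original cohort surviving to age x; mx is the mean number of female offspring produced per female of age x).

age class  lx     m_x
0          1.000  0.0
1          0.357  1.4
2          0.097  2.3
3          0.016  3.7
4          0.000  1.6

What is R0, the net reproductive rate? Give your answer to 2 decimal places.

0.78

lx·mx by age: 0, 0.4998, 0.2231, 0.0592, 0
R0 = Σ lx·mx = 0.7821 → 0.78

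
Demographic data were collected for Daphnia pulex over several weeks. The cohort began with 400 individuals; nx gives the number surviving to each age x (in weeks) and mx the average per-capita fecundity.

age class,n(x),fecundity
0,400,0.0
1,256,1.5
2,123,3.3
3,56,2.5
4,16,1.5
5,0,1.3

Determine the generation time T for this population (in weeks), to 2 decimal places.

1.79

lx = nx/n0 = nx/400: 1, 0.64, 0.3075, 0.14, 0.04, 0
lx·mx: 0, 0.96, 1.01475, 0.35, 0.06, 0 → R0 = 2.38475
x·lx·mx: 0, 0.96, 2.0295, 1.05, 0.24, 0 → Σ = 4.2795
T = 4.2795 / 2.38475 = 1.794528… → 1.79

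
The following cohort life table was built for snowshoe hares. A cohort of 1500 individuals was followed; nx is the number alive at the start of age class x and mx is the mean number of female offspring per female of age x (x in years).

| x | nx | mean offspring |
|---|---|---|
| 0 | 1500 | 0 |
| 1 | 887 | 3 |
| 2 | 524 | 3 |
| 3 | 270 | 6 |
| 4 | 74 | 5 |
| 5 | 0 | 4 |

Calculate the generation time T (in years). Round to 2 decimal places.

1.95

lx = nx/n0 = nx/1500: 1, 0.59133…, 0.34933…, 0.18, 0.04933…, 0
lx·mx: 0, 1.774…, 1.048…, 1.08, 0.246667…, 0 → R0 = 4.148667…
x·lx·mx: 0, 1.774…, 2.096…, 3.24, 0.986667…, 0 → Σ = 8.096667…
T = 8.096667… / 4.148667… = 1.951631… → 1.95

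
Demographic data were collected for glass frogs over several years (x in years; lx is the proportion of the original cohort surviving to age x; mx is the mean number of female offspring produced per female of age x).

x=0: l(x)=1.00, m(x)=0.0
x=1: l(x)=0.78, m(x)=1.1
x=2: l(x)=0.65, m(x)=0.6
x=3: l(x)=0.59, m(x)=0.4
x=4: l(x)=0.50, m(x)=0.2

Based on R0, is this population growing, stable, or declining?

R0 = Σ lx·mx = 0 + 0.858 + 0.39 + 0.236 + 0.1 = 1.584
R0 > 1, so the population is growing.

growing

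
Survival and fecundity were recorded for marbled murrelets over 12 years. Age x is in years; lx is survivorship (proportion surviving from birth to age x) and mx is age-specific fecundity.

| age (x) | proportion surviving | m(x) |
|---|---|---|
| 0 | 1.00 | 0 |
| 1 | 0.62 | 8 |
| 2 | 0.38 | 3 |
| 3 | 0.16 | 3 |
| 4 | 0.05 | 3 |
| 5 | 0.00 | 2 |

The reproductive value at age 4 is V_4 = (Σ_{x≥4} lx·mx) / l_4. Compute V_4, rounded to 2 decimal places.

3.00

lx·mx for x ≥ 4: 0.15, 0 → sum = 0.15
V_4 = 0.15 / l_4 = 0.15 / 0.05 = 3 → 3.00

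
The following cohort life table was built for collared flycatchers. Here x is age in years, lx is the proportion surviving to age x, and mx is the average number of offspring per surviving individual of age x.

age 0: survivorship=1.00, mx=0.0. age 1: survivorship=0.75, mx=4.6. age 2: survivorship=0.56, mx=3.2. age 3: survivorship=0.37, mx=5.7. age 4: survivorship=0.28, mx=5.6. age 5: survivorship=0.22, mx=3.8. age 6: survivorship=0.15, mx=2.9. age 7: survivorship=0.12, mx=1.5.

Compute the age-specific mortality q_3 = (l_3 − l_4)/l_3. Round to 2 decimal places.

0.24

q_3 = (l_3 − l_4) / l_3 = (0.37 − 0.28) / 0.37
     = 0.09 / 0.37 = 0.243243… → 0.24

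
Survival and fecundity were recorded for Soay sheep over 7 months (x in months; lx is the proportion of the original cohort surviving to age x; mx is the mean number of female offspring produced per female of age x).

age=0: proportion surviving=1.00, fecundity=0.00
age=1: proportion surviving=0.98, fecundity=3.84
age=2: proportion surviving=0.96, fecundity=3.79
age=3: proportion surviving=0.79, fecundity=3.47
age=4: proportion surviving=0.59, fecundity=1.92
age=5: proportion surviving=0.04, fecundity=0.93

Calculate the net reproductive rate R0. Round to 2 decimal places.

11.31

lx·mx by age: 0, 3.7632, 3.6384, 2.7413, 1.1328, 0.0372
R0 = Σ lx·mx = 11.3129 → 11.31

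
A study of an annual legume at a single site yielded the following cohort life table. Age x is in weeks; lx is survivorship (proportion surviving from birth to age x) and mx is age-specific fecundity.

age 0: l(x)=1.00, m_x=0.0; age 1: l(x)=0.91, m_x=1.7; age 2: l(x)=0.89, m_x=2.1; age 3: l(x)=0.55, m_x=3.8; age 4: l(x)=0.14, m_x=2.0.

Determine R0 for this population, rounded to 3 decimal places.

lx·mx by age: 0, 1.547, 1.869, 2.09, 0.28
R0 = Σ lx·mx = 5.786 → 5.786

5.786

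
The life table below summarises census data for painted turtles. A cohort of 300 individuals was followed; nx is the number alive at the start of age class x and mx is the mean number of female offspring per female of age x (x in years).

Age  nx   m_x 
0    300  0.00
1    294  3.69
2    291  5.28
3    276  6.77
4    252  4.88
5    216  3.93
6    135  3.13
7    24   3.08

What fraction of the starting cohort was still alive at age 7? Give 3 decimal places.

0.080

l_7 = n_7/n_0 = 24/300 = 0.08 → 0.080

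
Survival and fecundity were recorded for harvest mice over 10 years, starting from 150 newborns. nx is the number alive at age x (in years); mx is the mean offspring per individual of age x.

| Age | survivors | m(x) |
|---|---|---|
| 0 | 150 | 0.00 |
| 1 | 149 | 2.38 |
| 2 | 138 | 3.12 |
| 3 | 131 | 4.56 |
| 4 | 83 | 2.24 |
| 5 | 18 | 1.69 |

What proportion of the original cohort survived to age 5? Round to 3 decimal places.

0.120

l_5 = n_5/n_0 = 18/150 = 0.12 → 0.120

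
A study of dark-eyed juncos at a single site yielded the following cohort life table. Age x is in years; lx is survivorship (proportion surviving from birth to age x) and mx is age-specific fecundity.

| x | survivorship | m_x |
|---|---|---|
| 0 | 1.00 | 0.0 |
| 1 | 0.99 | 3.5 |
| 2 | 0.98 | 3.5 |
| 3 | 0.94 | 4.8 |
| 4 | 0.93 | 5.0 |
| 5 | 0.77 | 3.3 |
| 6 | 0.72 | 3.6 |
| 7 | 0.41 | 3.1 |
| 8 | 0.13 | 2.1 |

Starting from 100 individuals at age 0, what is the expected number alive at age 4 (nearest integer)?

93

Expected survivors = N0 · l_4 = 100 × 0.93 = 93 → 93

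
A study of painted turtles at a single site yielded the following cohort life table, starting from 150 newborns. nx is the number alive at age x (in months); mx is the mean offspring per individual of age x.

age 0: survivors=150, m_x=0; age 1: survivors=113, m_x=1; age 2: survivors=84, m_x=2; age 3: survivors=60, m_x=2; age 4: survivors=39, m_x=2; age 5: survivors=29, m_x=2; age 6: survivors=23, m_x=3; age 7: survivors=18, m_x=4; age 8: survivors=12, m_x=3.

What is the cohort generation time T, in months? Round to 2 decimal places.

lx = nx/n0 = nx/150: 1, 0.75333…, 0.56, 0.4, 0.26, 0.19333…, 0.15333…, 0.12, 0.08
lx·mx: 0, 0.753333…, 1.12, 0.8, 0.52, 0.386667…, 0.46…, 0.48, 0.24 → R0 = 4.76…
x·lx·mx: 0, 0.753333…, 2.24, 2.4, 2.08, 1.933333…, 2.76…, 3.36, 1.92 → Σ = 17.446667…
T = 17.446667… / 4.76… = 3.665266… → 3.67

3.67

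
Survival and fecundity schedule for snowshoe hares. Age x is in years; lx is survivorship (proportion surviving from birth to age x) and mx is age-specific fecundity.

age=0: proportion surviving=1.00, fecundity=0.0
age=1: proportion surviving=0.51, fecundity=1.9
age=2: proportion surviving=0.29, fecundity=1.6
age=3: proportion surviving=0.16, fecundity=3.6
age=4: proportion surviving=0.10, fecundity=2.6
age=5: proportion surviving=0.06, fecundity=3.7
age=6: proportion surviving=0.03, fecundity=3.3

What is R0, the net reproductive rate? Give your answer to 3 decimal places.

lx·mx by age: 0, 0.969, 0.464, 0.576, 0.26, 0.222, 0.099
R0 = Σ lx·mx = 2.59 → 2.590

2.590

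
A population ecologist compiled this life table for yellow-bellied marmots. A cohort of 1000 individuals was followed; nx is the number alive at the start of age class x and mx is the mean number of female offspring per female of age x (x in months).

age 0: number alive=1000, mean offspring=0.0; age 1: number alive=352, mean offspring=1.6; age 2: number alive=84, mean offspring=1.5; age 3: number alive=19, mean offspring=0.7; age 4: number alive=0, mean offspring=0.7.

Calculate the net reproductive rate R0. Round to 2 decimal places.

lx = nx/n0 = nx/1000: 1, 0.352, 0.084, 0.019, 0
lx·mx by age: 0, 0.5632, 0.126, 0.0133, 0
R0 = Σ lx·mx = 0.7025 → 0.70

0.70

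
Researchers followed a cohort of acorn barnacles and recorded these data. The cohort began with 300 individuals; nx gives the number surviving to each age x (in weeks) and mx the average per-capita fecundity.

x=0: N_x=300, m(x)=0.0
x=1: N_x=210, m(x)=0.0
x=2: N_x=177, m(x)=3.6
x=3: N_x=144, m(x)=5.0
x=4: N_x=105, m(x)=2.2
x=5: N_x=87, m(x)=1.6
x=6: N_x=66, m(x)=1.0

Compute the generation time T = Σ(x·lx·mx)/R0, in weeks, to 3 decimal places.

3.039

lx = nx/n0 = nx/300: 1, 0.7, 0.59, 0.48, 0.35, 0.29, 0.22
lx·mx: 0, 0, 2.124, 2.4, 0.77, 0.464, 0.22 → R0 = 5.978
x·lx·mx: 0, 0, 4.248, 7.2, 3.08, 2.32, 1.32 → Σ = 18.168
T = 18.168 / 5.978 = 3.039144… → 3.039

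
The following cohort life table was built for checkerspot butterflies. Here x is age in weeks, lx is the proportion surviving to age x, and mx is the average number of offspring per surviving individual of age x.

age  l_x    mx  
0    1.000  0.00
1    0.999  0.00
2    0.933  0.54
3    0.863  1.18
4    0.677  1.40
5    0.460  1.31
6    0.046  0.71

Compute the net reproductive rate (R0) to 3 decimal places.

3.105

lx·mx by age: 0, 0, 0.50382, 1.01834, 0.9478, 0.6026, 0.03266
R0 = Σ lx·mx = 3.10522 → 3.105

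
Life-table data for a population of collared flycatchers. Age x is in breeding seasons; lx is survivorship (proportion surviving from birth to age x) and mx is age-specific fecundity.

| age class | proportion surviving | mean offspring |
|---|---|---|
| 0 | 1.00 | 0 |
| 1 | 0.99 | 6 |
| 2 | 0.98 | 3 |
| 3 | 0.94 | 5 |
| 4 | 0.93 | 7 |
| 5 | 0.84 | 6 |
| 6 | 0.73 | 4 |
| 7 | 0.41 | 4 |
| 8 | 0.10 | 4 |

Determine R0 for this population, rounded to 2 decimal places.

lx·mx by age: 0, 5.94, 2.94, 4.7, 6.51, 5.04, 2.92, 1.64, 0.4
R0 = Σ lx·mx = 30.09 → 30.09

30.09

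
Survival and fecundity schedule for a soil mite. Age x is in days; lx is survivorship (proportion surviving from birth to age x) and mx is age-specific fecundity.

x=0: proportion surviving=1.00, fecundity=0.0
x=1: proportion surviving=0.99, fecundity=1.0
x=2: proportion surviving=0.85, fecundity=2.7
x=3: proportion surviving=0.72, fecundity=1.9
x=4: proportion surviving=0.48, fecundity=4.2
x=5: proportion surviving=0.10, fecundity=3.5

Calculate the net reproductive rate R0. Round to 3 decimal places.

lx·mx by age: 0, 0.99, 2.295, 1.368, 2.016, 0.35
R0 = Σ lx·mx = 7.019 → 7.019

7.019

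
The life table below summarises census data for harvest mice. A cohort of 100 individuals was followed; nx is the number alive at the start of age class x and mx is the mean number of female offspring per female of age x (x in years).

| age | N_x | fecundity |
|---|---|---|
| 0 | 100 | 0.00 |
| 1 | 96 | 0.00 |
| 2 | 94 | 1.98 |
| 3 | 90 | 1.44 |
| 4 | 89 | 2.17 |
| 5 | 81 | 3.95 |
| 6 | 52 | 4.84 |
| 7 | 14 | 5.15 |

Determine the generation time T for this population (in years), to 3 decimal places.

4.467

lx = nx/n0 = nx/100: 1, 0.96, 0.94, 0.9, 0.89, 0.81, 0.52, 0.14
lx·mx: 0, 0, 1.8612, 1.296, 1.9313, 3.1995, 2.5168, 0.721 → R0 = 11.5258
x·lx·mx: 0, 0, 3.7224, 3.888, 7.7252, 15.9975, 15.1008, 5.047 → Σ = 51.4809
T = 51.4809 / 11.5258 = 4.466579… → 4.467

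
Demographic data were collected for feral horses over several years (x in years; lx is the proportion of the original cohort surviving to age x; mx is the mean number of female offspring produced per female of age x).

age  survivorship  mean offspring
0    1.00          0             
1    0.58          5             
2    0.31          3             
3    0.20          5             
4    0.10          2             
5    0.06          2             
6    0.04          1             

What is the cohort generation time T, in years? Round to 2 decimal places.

1.81

lx·mx: 0, 2.9, 0.93, 1, 0.2, 0.12, 0.04 → R0 = 5.19
x·lx·mx: 0, 2.9, 1.86, 3, 0.8, 0.6, 0.24 → Σ = 9.4
T = 9.4 / 5.19 = 1.811175… → 1.81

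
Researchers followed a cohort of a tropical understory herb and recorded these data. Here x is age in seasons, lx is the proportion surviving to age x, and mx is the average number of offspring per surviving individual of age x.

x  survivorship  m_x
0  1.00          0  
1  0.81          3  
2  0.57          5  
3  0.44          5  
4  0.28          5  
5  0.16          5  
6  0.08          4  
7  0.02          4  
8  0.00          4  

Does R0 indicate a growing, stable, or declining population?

growing

R0 = Σ lx·mx = 0 + 2.43 + 2.85 + 2.2 + 1.4 + 0.8 + 0.32 + 0.08 + 0 = 10.08
R0 > 1, so the population is growing.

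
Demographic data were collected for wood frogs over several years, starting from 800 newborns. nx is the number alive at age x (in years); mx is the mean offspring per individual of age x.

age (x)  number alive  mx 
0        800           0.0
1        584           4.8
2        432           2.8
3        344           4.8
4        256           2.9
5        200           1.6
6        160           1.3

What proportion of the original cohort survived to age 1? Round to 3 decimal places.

l_1 = n_1/n_0 = 584/800 = 0.73 → 0.730

0.730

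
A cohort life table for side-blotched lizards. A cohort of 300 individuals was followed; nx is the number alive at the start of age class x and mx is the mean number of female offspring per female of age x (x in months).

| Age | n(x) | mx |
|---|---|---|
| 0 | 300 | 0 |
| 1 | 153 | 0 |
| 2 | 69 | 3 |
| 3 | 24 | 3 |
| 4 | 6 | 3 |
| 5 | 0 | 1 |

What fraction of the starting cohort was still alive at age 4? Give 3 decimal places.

l_4 = n_4/n_0 = 6/300 = 0.02 → 0.020

0.020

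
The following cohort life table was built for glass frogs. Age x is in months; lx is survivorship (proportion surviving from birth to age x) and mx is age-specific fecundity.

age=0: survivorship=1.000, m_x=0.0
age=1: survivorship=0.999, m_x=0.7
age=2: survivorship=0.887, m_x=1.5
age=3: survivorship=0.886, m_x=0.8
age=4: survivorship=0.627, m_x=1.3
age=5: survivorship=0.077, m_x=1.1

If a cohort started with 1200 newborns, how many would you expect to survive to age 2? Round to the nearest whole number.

1064

Expected survivors = N0 · l_2 = 1200 × 0.887 = 1064.4 → 1064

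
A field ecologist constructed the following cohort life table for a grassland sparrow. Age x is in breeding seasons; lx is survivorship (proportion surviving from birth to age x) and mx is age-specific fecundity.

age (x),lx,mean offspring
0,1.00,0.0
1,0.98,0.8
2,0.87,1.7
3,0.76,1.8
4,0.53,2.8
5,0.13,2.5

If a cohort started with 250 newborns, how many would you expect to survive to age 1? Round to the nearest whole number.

Expected survivors = N0 · l_1 = 250 × 0.98 = 245 → 245

245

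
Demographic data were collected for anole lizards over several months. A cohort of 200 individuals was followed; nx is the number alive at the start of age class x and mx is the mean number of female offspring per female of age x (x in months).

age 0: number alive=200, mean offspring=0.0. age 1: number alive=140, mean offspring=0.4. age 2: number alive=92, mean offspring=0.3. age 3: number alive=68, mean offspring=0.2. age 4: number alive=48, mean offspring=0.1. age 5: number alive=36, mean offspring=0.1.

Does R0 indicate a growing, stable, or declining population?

declining

lx = nx/n0 = nx/200: 1, 0.7, 0.46, 0.34, 0.24, 0.18
R0 = Σ lx·mx = 0 + 0.28 + 0.138 + 0.068 + 0.024 + 0.018 = 0.528
R0 < 1, so the population is declining.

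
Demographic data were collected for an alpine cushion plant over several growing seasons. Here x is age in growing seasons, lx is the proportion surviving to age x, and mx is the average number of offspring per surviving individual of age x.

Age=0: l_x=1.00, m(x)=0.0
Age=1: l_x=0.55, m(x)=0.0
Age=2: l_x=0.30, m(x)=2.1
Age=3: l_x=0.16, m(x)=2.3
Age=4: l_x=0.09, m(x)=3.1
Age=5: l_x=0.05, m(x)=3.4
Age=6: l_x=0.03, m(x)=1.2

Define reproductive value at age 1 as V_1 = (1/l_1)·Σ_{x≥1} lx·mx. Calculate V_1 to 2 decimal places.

lx·mx for x ≥ 1: 0, 0.63, 0.368, 0.279, 0.17, 0.036 → sum = 1.483
V_1 = 1.483 / l_1 = 1.483 / 0.55 = 2.696364… → 2.70

2.70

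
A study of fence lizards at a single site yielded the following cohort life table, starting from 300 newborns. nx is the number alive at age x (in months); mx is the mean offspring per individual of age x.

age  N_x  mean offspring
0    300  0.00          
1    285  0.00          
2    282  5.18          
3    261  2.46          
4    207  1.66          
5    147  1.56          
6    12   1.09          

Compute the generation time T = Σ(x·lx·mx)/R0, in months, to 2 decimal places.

lx = nx/n0 = nx/300: 1, 0.95, 0.94, 0.87, 0.69, 0.49, 0.04
lx·mx: 0, 0, 4.8692, 2.1402, 1.1454, 0.7644, 0.0436 → R0 = 8.9628
x·lx·mx: 0, 0, 9.7384, 6.4206, 4.5816, 3.822, 0.2616 → Σ = 24.8242
T = 24.8242 / 8.9628 = 2.769693… → 2.77

2.77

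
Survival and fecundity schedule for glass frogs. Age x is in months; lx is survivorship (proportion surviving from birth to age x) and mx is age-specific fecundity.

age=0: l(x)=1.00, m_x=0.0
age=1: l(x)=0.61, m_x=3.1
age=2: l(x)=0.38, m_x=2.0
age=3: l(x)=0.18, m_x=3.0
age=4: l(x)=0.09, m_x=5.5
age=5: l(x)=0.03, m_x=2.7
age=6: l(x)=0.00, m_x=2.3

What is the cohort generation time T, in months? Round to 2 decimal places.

1.97

lx·mx: 0, 1.891, 0.76, 0.54, 0.495, 0.081, 0 → R0 = 3.767
x·lx·mx: 0, 1.891, 1.52, 1.62, 1.98, 0.405, 0 → Σ = 7.416
T = 7.416 / 3.767 = 1.968675… → 1.97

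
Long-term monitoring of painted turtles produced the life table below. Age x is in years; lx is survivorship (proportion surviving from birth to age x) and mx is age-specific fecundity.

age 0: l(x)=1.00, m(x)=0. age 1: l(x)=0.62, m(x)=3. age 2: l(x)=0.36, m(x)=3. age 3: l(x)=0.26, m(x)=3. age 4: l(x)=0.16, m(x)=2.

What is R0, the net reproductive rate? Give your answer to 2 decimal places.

4.04

lx·mx by age: 0, 1.86, 1.08, 0.78, 0.32
R0 = Σ lx·mx = 4.04 → 4.04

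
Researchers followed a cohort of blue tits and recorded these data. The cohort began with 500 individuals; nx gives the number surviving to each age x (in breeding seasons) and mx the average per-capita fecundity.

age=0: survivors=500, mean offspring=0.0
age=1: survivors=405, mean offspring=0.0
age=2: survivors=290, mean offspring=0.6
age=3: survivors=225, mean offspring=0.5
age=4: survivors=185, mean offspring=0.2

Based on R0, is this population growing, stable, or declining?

lx = nx/n0 = nx/500: 1, 0.81, 0.58, 0.45, 0.37
R0 = Σ lx·mx = 0 + 0 + 0.348 + 0.225 + 0.074 = 0.647
R0 < 1, so the population is declining.

declining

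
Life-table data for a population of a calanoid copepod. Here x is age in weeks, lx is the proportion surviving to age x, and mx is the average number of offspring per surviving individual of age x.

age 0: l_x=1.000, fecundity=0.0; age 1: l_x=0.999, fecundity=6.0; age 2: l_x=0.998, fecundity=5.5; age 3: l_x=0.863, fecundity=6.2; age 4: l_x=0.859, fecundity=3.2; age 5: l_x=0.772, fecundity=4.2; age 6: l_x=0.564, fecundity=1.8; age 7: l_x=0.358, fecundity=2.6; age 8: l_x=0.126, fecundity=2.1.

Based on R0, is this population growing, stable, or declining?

R0 = Σ lx·mx = 0 + 5.994 + 5.489 + 5.3506 + 2.7488 + 3.2424 + 1.0152 + 0.9308 + 0.2646 = 25.0354
R0 > 1, so the population is growing.

growing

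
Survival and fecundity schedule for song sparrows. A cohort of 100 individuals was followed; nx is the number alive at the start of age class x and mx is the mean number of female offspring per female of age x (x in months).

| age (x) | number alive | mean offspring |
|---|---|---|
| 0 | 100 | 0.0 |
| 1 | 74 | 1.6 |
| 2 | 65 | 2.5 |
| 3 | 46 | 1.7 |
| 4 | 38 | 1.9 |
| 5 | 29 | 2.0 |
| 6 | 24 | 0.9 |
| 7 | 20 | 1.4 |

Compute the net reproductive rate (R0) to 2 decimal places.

5.39

lx = nx/n0 = nx/100: 1, 0.74, 0.65, 0.46, 0.38, 0.29, 0.24, 0.2
lx·mx by age: 0, 1.184, 1.625, 0.782, 0.722, 0.58, 0.216, 0.28
R0 = Σ lx·mx = 5.389 → 5.39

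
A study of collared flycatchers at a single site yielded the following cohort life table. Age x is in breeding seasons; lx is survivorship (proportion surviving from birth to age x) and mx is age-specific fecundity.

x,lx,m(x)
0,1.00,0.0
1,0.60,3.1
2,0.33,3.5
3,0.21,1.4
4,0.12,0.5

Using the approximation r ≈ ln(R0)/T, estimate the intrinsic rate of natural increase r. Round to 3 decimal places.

0.773

R0 = Σ lx·mx = 0 + 1.86 + 1.155 + 0.294 + 0.06 = 3.369
Σ x·lx·mx = 5.292; T = 5.292/3.369 = 1.57079…
r ≈ ln(R0)/T = ln(3.369)/1.57079… = 0.77325… → 0.773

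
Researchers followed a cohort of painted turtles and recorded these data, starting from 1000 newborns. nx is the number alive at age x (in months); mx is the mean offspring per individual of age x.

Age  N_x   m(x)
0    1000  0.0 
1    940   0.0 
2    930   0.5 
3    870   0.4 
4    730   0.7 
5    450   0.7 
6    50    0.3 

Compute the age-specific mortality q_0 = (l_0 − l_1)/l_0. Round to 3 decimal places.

0.060

lx = nx/n0 = nx/1000: 1, 0.94, 0.93, 0.87, 0.73, 0.45, 0.05
q_0 = (l_0 − l_1) / l_0 = (1 − 0.94) / 1
     = 0.06 / 1 = 0.06 → 0.060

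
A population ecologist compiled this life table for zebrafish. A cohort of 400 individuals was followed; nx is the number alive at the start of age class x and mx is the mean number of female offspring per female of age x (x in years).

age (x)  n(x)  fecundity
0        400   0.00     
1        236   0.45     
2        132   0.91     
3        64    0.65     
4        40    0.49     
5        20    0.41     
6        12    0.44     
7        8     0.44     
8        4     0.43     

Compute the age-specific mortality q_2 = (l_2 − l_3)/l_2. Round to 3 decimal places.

lx = nx/n0 = nx/400: 1, 0.59, 0.33, 0.16, 0.1, 0.05, 0.03, 0.02, 0.01
q_2 = (l_2 − l_3) / l_2 = (0.33 − 0.16) / 0.33
     = 0.17 / 0.33 = 0.515152… → 0.515

0.515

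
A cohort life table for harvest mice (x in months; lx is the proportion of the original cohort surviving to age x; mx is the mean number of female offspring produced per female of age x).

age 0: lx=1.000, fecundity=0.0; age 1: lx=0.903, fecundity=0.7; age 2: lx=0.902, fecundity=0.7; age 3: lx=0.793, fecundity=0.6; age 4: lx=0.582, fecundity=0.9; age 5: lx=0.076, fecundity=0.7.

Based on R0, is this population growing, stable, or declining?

R0 = Σ lx·mx = 0 + 0.6321 + 0.6314 + 0.4758 + 0.5238 + 0.0532 = 2.3163
R0 > 1, so the population is growing.

growing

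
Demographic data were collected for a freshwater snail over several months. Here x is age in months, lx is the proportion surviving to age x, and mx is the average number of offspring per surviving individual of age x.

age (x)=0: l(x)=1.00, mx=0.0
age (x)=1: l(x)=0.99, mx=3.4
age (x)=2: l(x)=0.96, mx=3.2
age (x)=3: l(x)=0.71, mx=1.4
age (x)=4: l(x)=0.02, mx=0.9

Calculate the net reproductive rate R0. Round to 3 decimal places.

lx·mx by age: 0, 3.366, 3.072, 0.994, 0.018
R0 = Σ lx·mx = 7.45 → 7.450

7.450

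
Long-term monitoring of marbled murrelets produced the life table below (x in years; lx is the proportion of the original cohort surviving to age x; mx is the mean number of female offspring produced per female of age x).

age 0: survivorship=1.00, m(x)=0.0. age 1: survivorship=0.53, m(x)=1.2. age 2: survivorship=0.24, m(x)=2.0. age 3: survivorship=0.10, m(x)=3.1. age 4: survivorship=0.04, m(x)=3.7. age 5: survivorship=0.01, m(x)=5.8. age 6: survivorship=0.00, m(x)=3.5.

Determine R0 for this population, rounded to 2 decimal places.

1.63

lx·mx by age: 0, 0.636, 0.48, 0.31, 0.148, 0.058, 0
R0 = Σ lx·mx = 1.632 → 1.63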